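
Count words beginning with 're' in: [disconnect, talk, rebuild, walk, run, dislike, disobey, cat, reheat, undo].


Checking each word for prefix 're':
  'disconnect' -> no (count: 0)
  'talk' -> no (count: 0)
  'rebuild' -> YES, starts with 're' (count: 1)
  'walk' -> no (count: 1)
  'run' -> no (count: 1)
  'dislike' -> no (count: 1)
  'disobey' -> no (count: 1)
  'cat' -> no (count: 1)
  'reheat' -> YES, starts with 're' (count: 2)
  'undo' -> no (count: 2)
Total with prefix 're': 2

2


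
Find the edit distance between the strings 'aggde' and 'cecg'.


Building DP table for s1='aggde' (len 5) and s2='cecg' (len 4):
       c  e  c  g
    0  1  2  3  4
  a 1  1  2  3  4
  g 2  2  2  3  3
  g 3  3  3  3  3
  d 4  4  4  4  4
  e 5  5  4  5  5
Edit distance = dp[5][4] = 5

5


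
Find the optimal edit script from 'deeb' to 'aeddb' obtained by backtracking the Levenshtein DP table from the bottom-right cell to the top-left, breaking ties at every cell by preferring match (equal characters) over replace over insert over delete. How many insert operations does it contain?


Edit distance = 3. Backtracking from cell (4, 5) with preference match > replace > insert > delete,
then listing the resulting alignment 'deeb' -> 'aeddb' left to right:
  Step 1: replace d->a
  Step 2: keep 'e'
  Step 3: insert 'd' [insertion #1]
  Step 4: replace e->d
  Step 5: keep 'b'
Total insertions: 1

1


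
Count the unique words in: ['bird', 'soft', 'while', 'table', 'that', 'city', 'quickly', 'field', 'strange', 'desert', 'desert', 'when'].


Listing all tokens and tracking unique types:
  Token 1: 'bird' -> NEW (unique so far: 1)
  Token 2: 'soft' -> NEW (unique so far: 2)
  Token 3: 'while' -> NEW (unique so far: 3)
  Token 4: 'table' -> NEW (unique so far: 4)
  Token 5: 'that' -> NEW (unique so far: 5)
  Token 6: 'city' -> NEW (unique so far: 6)
  Token 7: 'quickly' -> NEW (unique so far: 7)
  Token 8: 'field' -> NEW (unique so far: 8)
  Token 9: 'strange' -> NEW (unique so far: 9)
  Token 10: 'desert' -> NEW (unique so far: 10)
  Token 11: 'desert' -> duplicate (unique so far: 10)
  Token 12: 'when' -> NEW (unique so far: 11)
Unique types: ('bird', 'city', 'desert', 'field', 'quickly', 'soft', 'strange', 'table', 'that', 'when', 'while')
Vocabulary size: 11

11


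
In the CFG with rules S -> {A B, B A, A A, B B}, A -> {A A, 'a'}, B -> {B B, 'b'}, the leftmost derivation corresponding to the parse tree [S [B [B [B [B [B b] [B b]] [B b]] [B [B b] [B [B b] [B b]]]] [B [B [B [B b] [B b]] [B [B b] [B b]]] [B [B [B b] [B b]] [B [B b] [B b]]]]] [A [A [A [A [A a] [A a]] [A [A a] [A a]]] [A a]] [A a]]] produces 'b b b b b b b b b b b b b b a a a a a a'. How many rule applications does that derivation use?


Every bracketed nonterminal node [X ...] in the tree is produced by exactly one rule application.
Reading the tree off as a leftmost derivation:
  Step 1: S  =>  B A   (applied S -> B A)
  Step 2: B A  =>  B B A   (applied B -> B B)
  Step 3: B B A  =>  B B B A   (applied B -> B B)
  Step 4: B B B A  =>  B B B B A   (applied B -> B B)
  Step 5: B B B B A  =>  B B B B B A   (applied B -> B B)
  Step 6: B B B B B A  =>  b B B B B A   (applied B -> b)
  Step 7: b B B B B A  =>  b b B B B A   (applied B -> b)
  Step 8: b b B B B A  =>  b b b B B A   (applied B -> b)
  Step 9: b b b B B A  =>  b b b B B B A   (applied B -> B B)
  Step 10: b b b B B B A  =>  b b b b B B A   (applied B -> b)
  Step 11: b b b b B B A  =>  b b b b B B B A   (applied B -> B B)
  Step 12: b b b b B B B A  =>  b b b b b B B A   (applied B -> b)
  Step 13: b b b b b B B A  =>  b b b b b b B A   (applied B -> b)
  Step 14: b b b b b b B A  =>  b b b b b b B B A   (applied B -> B B)
  Step 15: b b b b b b B B A  =>  b b b b b b B B B A   (applied B -> B B)
  Step 16: b b b b b b B B B A  =>  b b b b b b B B B B A   (applied B -> B B)
  Step 17: b b b b b b B B B B A  =>  b b b b b b b B B B A   (applied B -> b)
  Step 18: b b b b b b b B B B A  =>  b b b b b b b b B B A   (applied B -> b)
  Step 19: b b b b b b b b B B A  =>  b b b b b b b b B B B A   (applied B -> B B)
  Step 20: b b b b b b b b B B B A  =>  b b b b b b b b b B B A   (applied B -> b)
  Step 21: b b b b b b b b b B B A  =>  b b b b b b b b b b B A   (applied B -> b)
  Step 22: b b b b b b b b b b B A  =>  b b b b b b b b b b B B A   (applied B -> B B)
  Step 23: b b b b b b b b b b B B A  =>  b b b b b b b b b b B B B A   (applied B -> B B)
  Step 24: b b b b b b b b b b B B B A  =>  b b b b b b b b b b b B B A   (applied B -> b)
  Step 25: b b b b b b b b b b b B B A  =>  b b b b b b b b b b b b B A   (applied B -> b)
  Step 26: b b b b b b b b b b b b B A  =>  b b b b b b b b b b b b B B A   (applied B -> B B)
  Step 27: b b b b b b b b b b b b B B A  =>  b b b b b b b b b b b b b B A   (applied B -> b)
  Step 28: b b b b b b b b b b b b b B A  =>  b b b b b b b b b b b b b b A   (applied B -> b)
  Step 29: b b b b b b b b b b b b b b A  =>  b b b b b b b b b b b b b b A A   (applied A -> A A)
  Step 30: b b b b b b b b b b b b b b A A  =>  b b b b b b b b b b b b b b A A A   (applied A -> A A)
  Step 31: b b b b b b b b b b b b b b A A A  =>  b b b b b b b b b b b b b b A A A A   (applied A -> A A)
  Step 32: b b b b b b b b b b b b b b A A A A  =>  b b b b b b b b b b b b b b A A A A A   (applied A -> A A)
  Step 33: b b b b b b b b b b b b b b A A A A A  =>  b b b b b b b b b b b b b b a A A A A   (applied A -> a)
  Step 34: b b b b b b b b b b b b b b a A A A A  =>  b b b b b b b b b b b b b b a a A A A   (applied A -> a)
  Step 35: b b b b b b b b b b b b b b a a A A A  =>  b b b b b b b b b b b b b b a a A A A A   (applied A -> A A)
  Step 36: b b b b b b b b b b b b b b a a A A A A  =>  b b b b b b b b b b b b b b a a a A A A   (applied A -> a)
  Step 37: b b b b b b b b b b b b b b a a a A A A  =>  b b b b b b b b b b b b b b a a a a A A   (applied A -> a)
  Step 38: b b b b b b b b b b b b b b a a a a A A  =>  b b b b b b b b b b b b b b a a a a a A   (applied A -> a)
  Step 39: b b b b b b b b b b b b b b a a a a a A  =>  b b b b b b b b b b b b b b a a a a a a   (applied A -> a)
Final yield: b b b b b b b b b b b b b b a a a a a a
Total rewrite steps: 39

39


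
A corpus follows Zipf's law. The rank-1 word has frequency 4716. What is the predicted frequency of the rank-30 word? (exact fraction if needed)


Zipf's law: freq(rank) = f1 / rank
f1 = 4716, rank = 30
freq = 4716 / 30
GCD(4716, 30) = 6
Simplified: 786/5

786/5


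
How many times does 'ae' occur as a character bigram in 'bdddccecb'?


Scanning 'bdddccecb' for bigram 'ae':
  Position 0: 'bd' -> no
  Position 1: 'dd' -> no
  Position 2: 'dd' -> no
  Position 3: 'dc' -> no
  Position 4: 'cc' -> no
  Position 5: 'ce' -> no
  Position 6: 'ec' -> no
  Position 7: 'cb' -> no
Total matches: 0

0


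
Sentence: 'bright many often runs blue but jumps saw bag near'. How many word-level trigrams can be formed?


Word trigrams from [10] words:
  Trigram 1: (bright many often)
  Trigram 2: (many often runs)
  Trigram 3: (often runs blue)
  Trigram 4: (runs blue but)
  Trigram 5: (blue but jumps)
  Trigram 6: (but jumps saw)
  Trigram 7: (jumps saw bag)
  Trigram 8: (saw bag near)
Total word trigrams: 10 - 2 = 8

8


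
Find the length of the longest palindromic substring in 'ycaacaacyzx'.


Scanning 'ycaacaacyzx' for palindromic substrings.
Substring at positions 0-8: 'ycaacaacy'.
Check: reverse('ycaacaacy') = 'ycaacaacy' -> palindrome confirmed.
Neighbouring characters ('-' / 'z') break symmetry, so it cannot extend further.
No longer palindromic substring exists; longest length = 9

9


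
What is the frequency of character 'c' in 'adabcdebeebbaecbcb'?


Scanning 'adabcdebeebbaecbcb' for 'c':
  Position 4: 'c' -> MATCH (count: 1)
  Position 14: 'c' -> MATCH (count: 2)
  Position 16: 'c' -> MATCH (count: 3)
Total occurrences of 'c': 3

3


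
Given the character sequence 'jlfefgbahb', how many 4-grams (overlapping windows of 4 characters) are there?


String 'jlfefgbahb' has length L = 10.
Number of overlapping n-grams = L - n + 1
Substituting: 10 - 4 + 1 = 7

7


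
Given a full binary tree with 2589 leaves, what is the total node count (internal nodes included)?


Leaf nodes (terminals): 2589
Internal nodes = n - 1 = 2589 - 1 = 2588
Total = leaves + internal = 2589 + 2588 = 5177

5177


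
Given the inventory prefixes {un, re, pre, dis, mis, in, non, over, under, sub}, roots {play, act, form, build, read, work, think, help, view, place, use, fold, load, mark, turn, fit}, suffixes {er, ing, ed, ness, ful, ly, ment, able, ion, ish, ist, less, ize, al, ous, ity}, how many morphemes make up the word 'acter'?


Segmenting 'acter' against the inventory:
  'act' -> root (morpheme 1)
  'er' -> suffix (morpheme 2)
Total morphemes: 2

2


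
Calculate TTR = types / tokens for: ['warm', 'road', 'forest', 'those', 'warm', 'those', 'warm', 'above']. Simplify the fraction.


Tokens: 8
Unique types: ('above', 'forest', 'road', 'those', 'warm') = 5
TTR = 5/8
Already in lowest terms.

5/8


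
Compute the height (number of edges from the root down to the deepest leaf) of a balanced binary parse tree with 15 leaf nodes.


In a balanced binary tree with n leaves the deepest leaf is ceil(log2(n)) edges below the root.
log2(15) = 3.9069
ceil(3.9069) = 4
height (edges) = 4

4


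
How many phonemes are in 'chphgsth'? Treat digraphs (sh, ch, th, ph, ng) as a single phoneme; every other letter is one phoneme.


Parsing 'chphgsth' greedily, digraphs first:
  'ch' -> digraph (1 consonant phoneme) (phonemes so far: 1)
  'ph' -> digraph (1 consonant phoneme) (phonemes so far: 2)
  'g' -> consonant phoneme (phonemes so far: 3)
  's' -> consonant phoneme (phonemes so far: 4)
  'th' -> digraph (1 consonant phoneme) (phonemes so far: 5)
Total phonemes: 5

5


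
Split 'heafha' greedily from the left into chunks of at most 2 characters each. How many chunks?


'heafha' has 6 characters.
Chunking with max size 2:
  Chunk 1: 'he' (positions 0-1)
  Chunk 2: 'af' (positions 2-3)
  Chunk 3: 'ha' (positions 4-5)
Total chunks: ceil(6 / 2) = 3

3


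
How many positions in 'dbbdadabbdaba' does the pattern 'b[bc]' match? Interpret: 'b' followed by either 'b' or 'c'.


Pattern: b[bc] means 'b' followed by either 'b' or 'c'.
Scanning 'dbbdadabbdaba' position-by-position:
  Pos 0: window 'db' -> no
  Pos 1: window 'bb' -> MATCH
  Pos 2: window 'bd' -> no
  Pos 3: window 'da' -> no
  Pos 4: window 'ad' -> no
  Pos 5: window 'da' -> no
  Pos 6: window 'ab' -> no
  Pos 7: window 'bb' -> MATCH
  Pos 8: window 'bd' -> no
  Pos 9: window 'da' -> no
  Pos 10: window 'ab' -> no
  Pos 11: window 'ba' -> no
  Pos 12: window 'a' -> no
Total matches: 2

2


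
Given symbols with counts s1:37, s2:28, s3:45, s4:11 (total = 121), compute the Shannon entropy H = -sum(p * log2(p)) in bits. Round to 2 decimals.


Computing entropy H = -sum(p_i * log2(p_i)):
  s1: p = 37/121 = 0.3058, -p*log2(p) = 0.5227
  s2: p = 28/121 = 0.2314, -p*log2(p) = 0.4886
  s3: p = 45/121 = 0.3719, -p*log2(p) = 0.5307
  s4: p = 11/121 = 0.0909, -p*log2(p) = 0.3145
H = sum of terms = 1.8565
Rounded to 2 decimals: 1.86

1.86


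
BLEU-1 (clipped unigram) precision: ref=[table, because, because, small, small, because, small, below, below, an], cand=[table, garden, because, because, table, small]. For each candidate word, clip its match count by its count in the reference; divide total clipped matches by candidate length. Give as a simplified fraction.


Reference word counts: {'an': 1, 'because': 3, 'below': 2, 'small': 3, 'table': 1}
Checking each candidate word (with clipping):
  'table' -> in reference (ref count 1, used 1/1) -> match (matches: 1)
  'garden' -> not in reference -> no match (matches: 1)
  'because' -> in reference (ref count 3, used 1/3) -> match (matches: 2)
  'because' -> in reference (ref count 3, used 2/3) -> match (matches: 3)
  'table' -> ref count 1 already used up (1/1) -> clipped, no match (matches: 3)
  'small' -> in reference (ref count 3, used 1/3) -> match (matches: 4)
Clipped matches: 4, Candidate length: 6
Precision = 4/6 = 2/3

2/3


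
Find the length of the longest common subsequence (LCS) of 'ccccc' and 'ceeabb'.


DP table for LCS of 'ccccc' and 'ceeabb':
       c  e  e  a  b  b
    0  0  0  0  0  0  0
  c 0  1  1  1  1  1  1
  c 0  1  1  1  1  1  1
  c 0  1  1  1  1  1  1
  c 0  1  1  1  1  1  1
  c 0  1  1  1  1  1  1
LCS: 'c'
LCS length = 1

1


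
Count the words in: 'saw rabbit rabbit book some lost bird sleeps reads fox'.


Counting words by splitting on spaces:
  Word 1: 'saw'
  Word 2: 'rabbit'
  Word 3: 'rabbit'
  Word 4: 'book'
  Word 5: 'some'
  Word 6: 'lost'
  Word 7: 'bird'
  Word 8: 'sleeps'
  Word 9: 'reads'
  Word 10: 'fox'
Total words: 10

10


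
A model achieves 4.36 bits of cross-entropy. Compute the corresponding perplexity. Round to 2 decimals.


Perplexity formula: PP = 2^H
H = 4.36
PP = 2^4.36
Decompose: 2^4.36 = 2^4 * 2^0.36
2^4 = 16, 2^0.36 ~ 1.2834259
PP ~ 16 * 1.2834259 = 20.5348144
Rounded to 2 decimals: 20.53

20.53


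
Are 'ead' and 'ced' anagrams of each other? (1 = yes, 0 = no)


Sort characters of 'ead': 'ade'
Sort characters of 'ced': 'cde'
Sorted forms differ -> they are NOT anagrams
Result: 0

0


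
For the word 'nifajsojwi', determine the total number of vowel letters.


Scanning each character of 'nifajsojwi':
  Position 1: 'n' -> consonant (running count: 0)
  Position 2: 'i' -> vowel (running count: 1)
  Position 3: 'f' -> consonant (running count: 1)
  Position 4: 'a' -> vowel (running count: 2)
  Position 5: 'j' -> consonant (running count: 2)
  Position 6: 's' -> consonant (running count: 2)
  Position 7: 'o' -> vowel (running count: 3)
  Position 8: 'j' -> consonant (running count: 3)
  Position 9: 'w' -> consonant (running count: 3)
  Position 10: 'i' -> vowel (running count: 4)
Total vowels: 4

4


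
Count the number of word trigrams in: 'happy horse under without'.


Word trigrams from [4] words:
  Trigram 1: (happy horse under)
  Trigram 2: (horse under without)
Total word trigrams: 4 - 2 = 2

2


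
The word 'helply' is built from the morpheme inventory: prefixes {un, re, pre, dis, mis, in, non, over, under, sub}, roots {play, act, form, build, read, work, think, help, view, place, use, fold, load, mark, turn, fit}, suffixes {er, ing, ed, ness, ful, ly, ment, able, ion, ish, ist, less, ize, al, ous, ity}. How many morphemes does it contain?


Segmenting 'helply' against the inventory:
  'help' -> root (morpheme 1)
  'ly' -> suffix (morpheme 2)
Total morphemes: 2

2


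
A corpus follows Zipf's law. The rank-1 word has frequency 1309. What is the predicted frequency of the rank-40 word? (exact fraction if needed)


Zipf's law: freq(rank) = f1 / rank
f1 = 1309, rank = 40
freq = 1309 / 40
GCD(1309, 40) = 1
Simplified: 1309/40

1309/40


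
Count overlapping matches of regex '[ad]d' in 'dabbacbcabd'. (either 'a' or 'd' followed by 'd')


Pattern: [ad]d means either 'a' or 'd' followed by 'd'.
Scanning 'dabbacbcabd' position-by-position:
  Pos 0: window 'da' -> no
  Pos 1: window 'ab' -> no
  Pos 2: window 'bb' -> no
  Pos 3: window 'ba' -> no
  Pos 4: window 'ac' -> no
  Pos 5: window 'cb' -> no
  Pos 6: window 'bc' -> no
  Pos 7: window 'ca' -> no
  Pos 8: window 'ab' -> no
  Pos 9: window 'bd' -> no
  Pos 10: window 'd' -> no
Total matches: 0

0


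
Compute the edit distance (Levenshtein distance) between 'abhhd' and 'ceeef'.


Building DP table for s1='abhhd' (len 5) and s2='ceeef' (len 5):
       c  e  e  e  f
    0  1  2  3  4  5
  a 1  1  2  3  4  5
  b 2  2  2  3  4  5
  h 3  3  3  3  4  5
  h 4  4  4  4  4  5
  d 5  5  5  5  5  5
Edit distance = dp[5][5] = 5

5


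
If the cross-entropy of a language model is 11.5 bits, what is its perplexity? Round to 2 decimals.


Perplexity formula: PP = 2^H
H = 11.5
PP = 2^11.5
Decompose: 2^11.5 = 2^11 * 2^0.5 = 2^11 * sqrt(2)
2^11 = 2048, sqrt(2) ~ 1.4142136
PP ~ 2048 * 1.4142136 = 2896.3094528
Rounded to 2 decimals: 2896.31

2896.31


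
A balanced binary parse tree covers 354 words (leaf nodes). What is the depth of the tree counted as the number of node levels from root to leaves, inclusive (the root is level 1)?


In a balanced binary tree with n leaves the deepest leaf is ceil(log2(n)) edges below the root,
so counting node levels inclusive of root and leaves gives ceil(log2(n)) + 1 levels.
log2(354) = 8.4676
ceil(8.4676) = 9
levels = 9 + 1 = 10

10


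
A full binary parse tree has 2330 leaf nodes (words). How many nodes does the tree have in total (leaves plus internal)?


Leaf nodes (terminals): 2330
Internal nodes = n - 1 = 2330 - 1 = 2329
Total = leaves + internal = 2330 + 2329 = 4659

4659


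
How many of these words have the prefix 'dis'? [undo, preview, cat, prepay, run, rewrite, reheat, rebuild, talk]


Checking each word for prefix 'dis':
  'undo' -> no (count: 0)
  'preview' -> no (count: 0)
  'cat' -> no (count: 0)
  'prepay' -> no (count: 0)
  'run' -> no (count: 0)
  'rewrite' -> no (count: 0)
  'reheat' -> no (count: 0)
  'rebuild' -> no (count: 0)
  'talk' -> no (count: 0)
Total with prefix 'dis': 0

0


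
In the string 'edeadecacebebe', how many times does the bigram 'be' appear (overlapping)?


Scanning 'edeadecacebebe' for bigram 'be':
  Position 0: 'ed' -> no
  Position 1: 'de' -> no
  Position 2: 'ea' -> no
  Position 3: 'ad' -> no
  Position 4: 'de' -> no
  Position 5: 'ec' -> no
  Position 6: 'ca' -> no
  Position 7: 'ac' -> no
  Position 8: 'ce' -> no
  Position 9: 'eb' -> no
  Position 10: 'be' -> MATCH
  Position 11: 'eb' -> no
  Position 12: 'be' -> MATCH
Total matches: 2

2


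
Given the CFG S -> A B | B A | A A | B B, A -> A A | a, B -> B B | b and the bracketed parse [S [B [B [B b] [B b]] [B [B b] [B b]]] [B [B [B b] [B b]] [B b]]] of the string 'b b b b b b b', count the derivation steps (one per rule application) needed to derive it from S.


Every bracketed nonterminal node [X ...] in the tree is produced by exactly one rule application.
Reading the tree off as a leftmost derivation:
  Step 1: S  =>  B B   (applied S -> B B)
  Step 2: B B  =>  B B B   (applied B -> B B)
  Step 3: B B B  =>  B B B B   (applied B -> B B)
  Step 4: B B B B  =>  b B B B   (applied B -> b)
  Step 5: b B B B  =>  b b B B   (applied B -> b)
  Step 6: b b B B  =>  b b B B B   (applied B -> B B)
  Step 7: b b B B B  =>  b b b B B   (applied B -> b)
  Step 8: b b b B B  =>  b b b b B   (applied B -> b)
  Step 9: b b b b B  =>  b b b b B B   (applied B -> B B)
  Step 10: b b b b B B  =>  b b b b B B B   (applied B -> B B)
  Step 11: b b b b B B B  =>  b b b b b B B   (applied B -> b)
  Step 12: b b b b b B B  =>  b b b b b b B   (applied B -> b)
  Step 13: b b b b b b B  =>  b b b b b b b   (applied B -> b)
Final yield: b b b b b b b
Total rewrite steps: 13

13


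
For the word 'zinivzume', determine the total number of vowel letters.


Scanning each character of 'zinivzume':
  Position 1: 'z' -> consonant (running count: 0)
  Position 2: 'i' -> vowel (running count: 1)
  Position 3: 'n' -> consonant (running count: 1)
  Position 4: 'i' -> vowel (running count: 2)
  Position 5: 'v' -> consonant (running count: 2)
  Position 6: 'z' -> consonant (running count: 2)
  Position 7: 'u' -> vowel (running count: 3)
  Position 8: 'm' -> consonant (running count: 3)
  Position 9: 'e' -> vowel (running count: 4)
Total vowels: 4

4


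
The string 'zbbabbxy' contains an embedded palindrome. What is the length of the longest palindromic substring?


Scanning 'zbbabbxy' for palindromic substrings.
Substring at positions 1-5: 'bbabb'.
Check: reverse('bbabb') = 'bbabb' -> palindrome confirmed.
Neighbouring characters ('z' / 'x') break symmetry, so it cannot extend further.
No longer palindromic substring exists; longest length = 5

5


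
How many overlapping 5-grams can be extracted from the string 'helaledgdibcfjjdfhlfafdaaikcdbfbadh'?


String 'helaledgdibcfjjdfhlfafdaaikcdbfbadh' has length L = 35.
Number of overlapping n-grams = L - n + 1
Substituting: 35 - 5 + 1 = 31

31


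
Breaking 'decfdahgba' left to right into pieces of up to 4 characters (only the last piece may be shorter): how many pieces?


'decfdahgba' has 10 characters.
Chunking with max size 4:
  Chunk 1: 'decf' (positions 0-3)
  Chunk 2: 'dahg' (positions 4-7)
  Chunk 3: 'ba' (positions 8-9)
Total chunks: ceil(10 / 4) = 3

3


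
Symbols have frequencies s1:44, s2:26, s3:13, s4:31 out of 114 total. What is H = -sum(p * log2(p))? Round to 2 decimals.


Computing entropy H = -sum(p_i * log2(p_i)):
  s1: p = 44/114 = 0.3860, -p*log2(p) = 0.5301
  s2: p = 26/114 = 0.2281, -p*log2(p) = 0.4863
  s3: p = 13/114 = 0.1140, -p*log2(p) = 0.3572
  s4: p = 31/114 = 0.2719, -p*log2(p) = 0.5109
H = sum of terms = 1.8845
Rounded to 2 decimals: 1.88

1.88


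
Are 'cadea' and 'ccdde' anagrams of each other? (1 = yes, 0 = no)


Sort characters of 'cadea': 'aacde'
Sort characters of 'ccdde': 'ccdde'
Sorted forms differ -> they are NOT anagrams
Result: 0

0


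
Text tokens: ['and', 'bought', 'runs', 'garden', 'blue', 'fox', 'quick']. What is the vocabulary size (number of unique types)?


Listing all tokens and tracking unique types:
  Token 1: 'and' -> NEW (unique so far: 1)
  Token 2: 'bought' -> NEW (unique so far: 2)
  Token 3: 'runs' -> NEW (unique so far: 3)
  Token 4: 'garden' -> NEW (unique so far: 4)
  Token 5: 'blue' -> NEW (unique so far: 5)
  Token 6: 'fox' -> NEW (unique so far: 6)
  Token 7: 'quick' -> NEW (unique so far: 7)
Unique types: ('and', 'blue', 'bought', 'fox', 'garden', 'quick', 'runs')
Vocabulary size: 7

7


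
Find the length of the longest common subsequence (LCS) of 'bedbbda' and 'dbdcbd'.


DP table for LCS of 'bedbbda' and 'dbdcbd':
       d  b  d  c  b  d
    0  0  0  0  0  0  0
  b 0  0  1  1  1  1  1
  e 0  0  1  1  1  1  1
  d 0  1  1  2  2  2  2
  b 0  1  2  2  2  3  3
  b 0  1  2  2  2  3  3
  d 0  1  2  3  3  3  4
  a 0  1  2  3  3  3  4
LCS: 'bdbd'
LCS length = 4

4


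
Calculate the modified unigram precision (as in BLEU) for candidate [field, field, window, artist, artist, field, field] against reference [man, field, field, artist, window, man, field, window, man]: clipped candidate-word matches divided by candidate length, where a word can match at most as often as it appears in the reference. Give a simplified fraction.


Reference word counts: {'artist': 1, 'field': 3, 'man': 3, 'window': 2}
Checking each candidate word (with clipping):
  'field' -> in reference (ref count 3, used 1/3) -> match (matches: 1)
  'field' -> in reference (ref count 3, used 2/3) -> match (matches: 2)
  'window' -> in reference (ref count 2, used 1/2) -> match (matches: 3)
  'artist' -> in reference (ref count 1, used 1/1) -> match (matches: 4)
  'artist' -> ref count 1 already used up (1/1) -> clipped, no match (matches: 4)
  'field' -> in reference (ref count 3, used 3/3) -> match (matches: 5)
  'field' -> ref count 3 already used up (3/3) -> clipped, no match (matches: 5)
Clipped matches: 5, Candidate length: 7
Precision = 5/7

5/7


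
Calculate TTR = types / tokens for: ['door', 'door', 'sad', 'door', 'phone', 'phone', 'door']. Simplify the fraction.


Tokens: 7
Unique types: ('door', 'phone', 'sad') = 3
TTR = 3/7
Already in lowest terms.

3/7


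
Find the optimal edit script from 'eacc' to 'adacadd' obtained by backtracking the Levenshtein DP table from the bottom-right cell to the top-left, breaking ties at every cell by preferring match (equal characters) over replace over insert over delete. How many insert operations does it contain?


Edit distance = 5. Backtracking from cell (4, 7) with preference match > replace > insert > delete,
then listing the resulting alignment 'eacc' -> 'adacadd' left to right:
  Step 1: insert 'a' [insertion #1]
  Step 2: replace e->d
  Step 3: keep 'a'
  Step 4: keep 'c'
  Step 5: insert 'a' [insertion #2]
  Step 6: insert 'd' [insertion #3]
  Step 7: replace c->d
Total insertions: 3

3


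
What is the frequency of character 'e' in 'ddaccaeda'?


Scanning 'ddaccaeda' for 'e':
  Position 6: 'e' -> MATCH (count: 1)
Total occurrences of 'e': 1

1


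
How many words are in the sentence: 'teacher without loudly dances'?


Counting words by splitting on spaces:
  Word 1: 'teacher'
  Word 2: 'without'
  Word 3: 'loudly'
  Word 4: 'dances'
Total words: 4

4


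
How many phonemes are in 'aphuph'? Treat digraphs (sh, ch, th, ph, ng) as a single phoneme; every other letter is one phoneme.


Parsing 'aphuph' greedily, digraphs first:
  'a' -> vowel phoneme (phonemes so far: 1)
  'ph' -> digraph (1 consonant phoneme) (phonemes so far: 2)
  'u' -> vowel phoneme (phonemes so far: 3)
  'ph' -> digraph (1 consonant phoneme) (phonemes so far: 4)
Total phonemes: 4

4


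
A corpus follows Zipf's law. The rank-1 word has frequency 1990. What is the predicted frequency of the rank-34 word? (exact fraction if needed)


Zipf's law: freq(rank) = f1 / rank
f1 = 1990, rank = 34
freq = 1990 / 34
GCD(1990, 34) = 2
Simplified: 995/17

995/17


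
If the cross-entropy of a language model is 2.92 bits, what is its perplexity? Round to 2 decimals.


Perplexity formula: PP = 2^H
H = 2.92
PP = 2^2.92
Decompose: 2^2.92 = 2^2 * 2^0.92
2^2 = 4, 2^0.92 ~ 1.8921153
PP ~ 4 * 1.8921153 = 7.5684612
Rounded to 2 decimals: 7.57

7.57


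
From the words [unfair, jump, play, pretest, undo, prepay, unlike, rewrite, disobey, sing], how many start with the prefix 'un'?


Checking each word for prefix 'un':
  'unfair' -> YES, starts with 'un' (count: 1)
  'jump' -> no (count: 1)
  'play' -> no (count: 1)
  'pretest' -> no (count: 1)
  'undo' -> YES, starts with 'un' (count: 2)
  'prepay' -> no (count: 2)
  'unlike' -> YES, starts with 'un' (count: 3)
  'rewrite' -> no (count: 3)
  'disobey' -> no (count: 3)
  'sing' -> no (count: 3)
Total with prefix 'un': 3

3


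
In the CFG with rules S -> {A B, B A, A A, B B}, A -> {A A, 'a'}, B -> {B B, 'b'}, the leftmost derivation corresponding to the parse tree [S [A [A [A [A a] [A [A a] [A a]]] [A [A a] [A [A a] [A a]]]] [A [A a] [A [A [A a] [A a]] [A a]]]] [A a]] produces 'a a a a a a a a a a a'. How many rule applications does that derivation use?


Every bracketed nonterminal node [X ...] in the tree is produced by exactly one rule application.
Reading the tree off as a leftmost derivation:
  Step 1: S  =>  A A   (applied S -> A A)
  Step 2: A A  =>  A A A   (applied A -> A A)
  Step 3: A A A  =>  A A A A   (applied A -> A A)
  Step 4: A A A A  =>  A A A A A   (applied A -> A A)
  Step 5: A A A A A  =>  a A A A A   (applied A -> a)
  Step 6: a A A A A  =>  a A A A A A   (applied A -> A A)
  Step 7: a A A A A A  =>  a a A A A A   (applied A -> a)
  Step 8: a a A A A A  =>  a a a A A A   (applied A -> a)
  Step 9: a a a A A A  =>  a a a A A A A   (applied A -> A A)
  Step 10: a a a A A A A  =>  a a a a A A A   (applied A -> a)
  Step 11: a a a a A A A  =>  a a a a A A A A   (applied A -> A A)
  Step 12: a a a a A A A A  =>  a a a a a A A A   (applied A -> a)
  Step 13: a a a a a A A A  =>  a a a a a a A A   (applied A -> a)
  Step 14: a a a a a a A A  =>  a a a a a a A A A   (applied A -> A A)
  Step 15: a a a a a a A A A  =>  a a a a a a a A A   (applied A -> a)
  Step 16: a a a a a a a A A  =>  a a a a a a a A A A   (applied A -> A A)
  Step 17: a a a a a a a A A A  =>  a a a a a a a A A A A   (applied A -> A A)
  Step 18: a a a a a a a A A A A  =>  a a a a a a a a A A A   (applied A -> a)
  Step 19: a a a a a a a a A A A  =>  a a a a a a a a a A A   (applied A -> a)
  Step 20: a a a a a a a a a A A  =>  a a a a a a a a a a A   (applied A -> a)
  Step 21: a a a a a a a a a a A  =>  a a a a a a a a a a a   (applied A -> a)
Final yield: a a a a a a a a a a a
Total rewrite steps: 21

21


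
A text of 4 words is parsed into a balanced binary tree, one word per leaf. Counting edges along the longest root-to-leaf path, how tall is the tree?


In a balanced binary tree with n leaves the deepest leaf is ceil(log2(n)) edges below the root.
log2(4) = 2.0000
ceil(2.0000) = 2
height (edges) = 2

2


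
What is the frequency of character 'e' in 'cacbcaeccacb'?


Scanning 'cacbcaeccacb' for 'e':
  Position 6: 'e' -> MATCH (count: 1)
Total occurrences of 'e': 1

1


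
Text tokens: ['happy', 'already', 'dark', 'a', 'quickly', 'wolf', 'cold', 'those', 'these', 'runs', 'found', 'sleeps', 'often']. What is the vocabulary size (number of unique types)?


Listing all tokens and tracking unique types:
  Token 1: 'happy' -> NEW (unique so far: 1)
  Token 2: 'already' -> NEW (unique so far: 2)
  Token 3: 'dark' -> NEW (unique so far: 3)
  Token 4: 'a' -> NEW (unique so far: 4)
  Token 5: 'quickly' -> NEW (unique so far: 5)
  Token 6: 'wolf' -> NEW (unique so far: 6)
  Token 7: 'cold' -> NEW (unique so far: 7)
  Token 8: 'those' -> NEW (unique so far: 8)
  Token 9: 'these' -> NEW (unique so far: 9)
  Token 10: 'runs' -> NEW (unique so far: 10)
  Token 11: 'found' -> NEW (unique so far: 11)
  Token 12: 'sleeps' -> NEW (unique so far: 12)
  Token 13: 'often' -> NEW (unique so far: 13)
Unique types: ('a', 'already', 'cold', 'dark', 'found', 'happy', 'often', 'quickly', 'runs', 'sleeps', 'these', 'those', 'wolf')
Vocabulary size: 13

13


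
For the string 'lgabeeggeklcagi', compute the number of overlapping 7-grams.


String 'lgabeeggeklcagi' has length L = 15.
Number of overlapping n-grams = L - n + 1
Substituting: 15 - 7 + 1 = 9

9


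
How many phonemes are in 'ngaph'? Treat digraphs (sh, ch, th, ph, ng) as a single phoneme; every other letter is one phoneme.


Parsing 'ngaph' greedily, digraphs first:
  'ng' -> digraph (1 consonant phoneme) (phonemes so far: 1)
  'a' -> vowel phoneme (phonemes so far: 2)
  'ph' -> digraph (1 consonant phoneme) (phonemes so far: 3)
Total phonemes: 3

3


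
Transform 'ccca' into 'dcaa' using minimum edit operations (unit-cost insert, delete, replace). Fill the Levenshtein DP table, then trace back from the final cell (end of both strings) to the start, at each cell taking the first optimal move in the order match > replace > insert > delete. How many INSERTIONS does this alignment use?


Edit distance = 2. Backtracking from cell (4, 4) with preference match > replace > insert > delete,
then listing the resulting alignment 'ccca' -> 'dcaa' left to right:
  Step 1: replace c->d
  Step 2: keep 'c'
  Step 3: replace c->a
  Step 4: keep 'a'
Total insertions: 0

0


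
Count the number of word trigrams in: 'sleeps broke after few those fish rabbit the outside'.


Word trigrams from [9] words:
  Trigram 1: (sleeps broke after)
  Trigram 2: (broke after few)
  Trigram 3: (after few those)
  Trigram 4: (few those fish)
  Trigram 5: (those fish rabbit)
  Trigram 6: (fish rabbit the)
  Trigram 7: (rabbit the outside)
Total word trigrams: 9 - 2 = 7

7


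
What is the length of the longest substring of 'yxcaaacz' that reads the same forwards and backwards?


Scanning 'yxcaaacz' for palindromic substrings.
Substring at positions 2-6: 'caaac'.
Check: reverse('caaac') = 'caaac' -> palindrome confirmed.
Neighbouring characters ('x' / 'z') break symmetry, so it cannot extend further.
No longer palindromic substring exists; longest length = 5

5


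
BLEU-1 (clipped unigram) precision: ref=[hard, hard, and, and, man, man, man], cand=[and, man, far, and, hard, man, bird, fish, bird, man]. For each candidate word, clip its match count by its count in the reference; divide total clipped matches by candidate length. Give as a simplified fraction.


Reference word counts: {'and': 2, 'hard': 2, 'man': 3}
Checking each candidate word (with clipping):
  'and' -> in reference (ref count 2, used 1/2) -> match (matches: 1)
  'man' -> in reference (ref count 3, used 1/3) -> match (matches: 2)
  'far' -> not in reference -> no match (matches: 2)
  'and' -> in reference (ref count 2, used 2/2) -> match (matches: 3)
  'hard' -> in reference (ref count 2, used 1/2) -> match (matches: 4)
  'man' -> in reference (ref count 3, used 2/3) -> match (matches: 5)
  'bird' -> not in reference -> no match (matches: 5)
  'fish' -> not in reference -> no match (matches: 5)
  'bird' -> not in reference -> no match (matches: 5)
  'man' -> in reference (ref count 3, used 3/3) -> match (matches: 6)
Clipped matches: 6, Candidate length: 10
Precision = 6/10 = 3/5

3/5


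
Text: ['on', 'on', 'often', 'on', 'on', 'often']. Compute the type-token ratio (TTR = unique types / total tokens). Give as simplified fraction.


Tokens: 6
Unique types: ('often', 'on') = 2
TTR = 2/6
Simplify: divide both by 2 -> 1/3
TTR = 1/3

1/3


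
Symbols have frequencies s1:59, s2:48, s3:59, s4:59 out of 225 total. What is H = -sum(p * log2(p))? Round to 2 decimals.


Computing entropy H = -sum(p_i * log2(p_i)):
  s1: p = 59/225 = 0.2622, -p*log2(p) = 0.5064
  s2: p = 48/225 = 0.2133, -p*log2(p) = 0.4755
  s3: p = 59/225 = 0.2622, -p*log2(p) = 0.5064
  s4: p = 59/225 = 0.2622, -p*log2(p) = 0.5064
H = sum of terms = 1.9947
Rounded to 2 decimals: 1.99

1.99


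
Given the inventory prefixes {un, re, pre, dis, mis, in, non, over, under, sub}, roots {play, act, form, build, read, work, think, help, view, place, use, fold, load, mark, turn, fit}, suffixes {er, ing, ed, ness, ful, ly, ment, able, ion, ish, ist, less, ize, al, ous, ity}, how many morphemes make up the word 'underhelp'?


Segmenting 'underhelp' against the inventory:
  'under' -> prefix (morpheme 1)
  'help' -> root (morpheme 2)
Total morphemes: 2

2


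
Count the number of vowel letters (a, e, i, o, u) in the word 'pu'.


Scanning each character of 'pu':
  Position 1: 'p' -> consonant (running count: 0)
  Position 2: 'u' -> vowel (running count: 1)
Total vowels: 1

1


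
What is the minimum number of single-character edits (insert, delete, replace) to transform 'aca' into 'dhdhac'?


Building DP table for s1='aca' (len 3) and s2='dhdhac' (len 6):
       d  h  d  h  a  c
    0  1  2  3  4  5  6
  a 1  1  2  3  4  4  5
  c 2  2  2  3  4  5  4
  a 3  3  3  3  4  4  5
Edit distance = dp[3][6] = 5

5


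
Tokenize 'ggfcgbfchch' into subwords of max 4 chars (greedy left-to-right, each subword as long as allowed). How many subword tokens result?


'ggfcgbfchch' has 11 characters.
Chunking with max size 4:
  Chunk 1: 'ggfc' (positions 0-3)
  Chunk 2: 'gbfc' (positions 4-7)
  Chunk 3: 'hch' (positions 8-10)
Total chunks: ceil(11 / 4) = 3

3


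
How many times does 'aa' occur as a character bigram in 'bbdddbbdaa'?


Scanning 'bbdddbbdaa' for bigram 'aa':
  Position 0: 'bb' -> no
  Position 1: 'bd' -> no
  Position 2: 'dd' -> no
  Position 3: 'dd' -> no
  Position 4: 'db' -> no
  Position 5: 'bb' -> no
  Position 6: 'bd' -> no
  Position 7: 'da' -> no
  Position 8: 'aa' -> MATCH
Total matches: 1

1


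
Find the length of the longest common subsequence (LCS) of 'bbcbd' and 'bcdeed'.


DP table for LCS of 'bbcbd' and 'bcdeed':
       b  c  d  e  e  d
    0  0  0  0  0  0  0
  b 0  1  1  1  1  1  1
  b 0  1  1  1  1  1  1
  c 0  1  2  2  2  2  2
  b 0  1  2  2  2  2  2
  d 0  1  2  3  3  3  3
LCS: 'bcd'
LCS length = 3

3


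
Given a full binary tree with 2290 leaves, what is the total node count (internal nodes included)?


Leaf nodes (terminals): 2290
Internal nodes = n - 1 = 2290 - 1 = 2289
Total = leaves + internal = 2290 + 2289 = 4579

4579


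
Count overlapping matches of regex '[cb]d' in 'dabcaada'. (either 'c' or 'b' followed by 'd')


Pattern: [cb]d means either 'c' or 'b' followed by 'd'.
Scanning 'dabcaada' position-by-position:
  Pos 0: window 'da' -> no
  Pos 1: window 'ab' -> no
  Pos 2: window 'bc' -> no
  Pos 3: window 'ca' -> no
  Pos 4: window 'aa' -> no
  Pos 5: window 'ad' -> no
  Pos 6: window 'da' -> no
  Pos 7: window 'a' -> no
Total matches: 0

0


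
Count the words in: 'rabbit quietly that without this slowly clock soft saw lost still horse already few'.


Counting words by splitting on spaces:
  Word 1: 'rabbit'
  Word 2: 'quietly'
  Word 3: 'that'
  Word 4: 'without'
  Word 5: 'this'
  Word 6: 'slowly'
  Word 7: 'clock'
  Word 8: 'soft'
  Word 9: 'saw'
  Word 10: 'lost'
  Word 11: 'still'
  Word 12: 'horse'
  Word 13: 'already'
  Word 14: 'few'
Total words: 14

14


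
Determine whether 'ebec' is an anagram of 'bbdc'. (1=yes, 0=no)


Sort characters of 'ebec': 'bcee'
Sort characters of 'bbdc': 'bbcd'
Sorted forms differ -> they are NOT anagrams
Result: 0

0


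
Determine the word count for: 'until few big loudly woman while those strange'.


Counting words by splitting on spaces:
  Word 1: 'until'
  Word 2: 'few'
  Word 3: 'big'
  Word 4: 'loudly'
  Word 5: 'woman'
  Word 6: 'while'
  Word 7: 'those'
  Word 8: 'strange'
Total words: 8

8


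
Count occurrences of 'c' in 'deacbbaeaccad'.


Scanning 'deacbbaeaccad' for 'c':
  Position 3: 'c' -> MATCH (count: 1)
  Position 9: 'c' -> MATCH (count: 2)
  Position 10: 'c' -> MATCH (count: 3)
Total occurrences of 'c': 3

3


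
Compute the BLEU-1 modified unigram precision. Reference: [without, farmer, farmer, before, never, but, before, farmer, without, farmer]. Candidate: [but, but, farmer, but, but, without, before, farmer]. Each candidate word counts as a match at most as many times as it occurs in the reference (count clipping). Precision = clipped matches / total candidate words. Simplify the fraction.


Reference word counts: {'before': 2, 'but': 1, 'farmer': 4, 'never': 1, 'without': 2}
Checking each candidate word (with clipping):
  'but' -> in reference (ref count 1, used 1/1) -> match (matches: 1)
  'but' -> ref count 1 already used up (1/1) -> clipped, no match (matches: 1)
  'farmer' -> in reference (ref count 4, used 1/4) -> match (matches: 2)
  'but' -> ref count 1 already used up (1/1) -> clipped, no match (matches: 2)
  'but' -> ref count 1 already used up (1/1) -> clipped, no match (matches: 2)
  'without' -> in reference (ref count 2, used 1/2) -> match (matches: 3)
  'before' -> in reference (ref count 2, used 1/2) -> match (matches: 4)
  'farmer' -> in reference (ref count 4, used 2/4) -> match (matches: 5)
Clipped matches: 5, Candidate length: 8
Precision = 5/8

5/8


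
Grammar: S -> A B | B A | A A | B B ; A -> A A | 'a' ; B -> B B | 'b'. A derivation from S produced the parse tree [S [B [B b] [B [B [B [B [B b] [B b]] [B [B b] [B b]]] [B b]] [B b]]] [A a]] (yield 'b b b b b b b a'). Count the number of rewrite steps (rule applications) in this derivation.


Every bracketed nonterminal node [X ...] in the tree is produced by exactly one rule application.
Reading the tree off as a leftmost derivation:
  Step 1: S  =>  B A   (applied S -> B A)
  Step 2: B A  =>  B B A   (applied B -> B B)
  Step 3: B B A  =>  b B A   (applied B -> b)
  Step 4: b B A  =>  b B B A   (applied B -> B B)
  Step 5: b B B A  =>  b B B B A   (applied B -> B B)
  Step 6: b B B B A  =>  b B B B B A   (applied B -> B B)
  Step 7: b B B B B A  =>  b B B B B B A   (applied B -> B B)
  Step 8: b B B B B B A  =>  b b B B B B A   (applied B -> b)
  Step 9: b b B B B B A  =>  b b b B B B A   (applied B -> b)
  Step 10: b b b B B B A  =>  b b b B B B B A   (applied B -> B B)
  Step 11: b b b B B B B A  =>  b b b b B B B A   (applied B -> b)
  Step 12: b b b b B B B A  =>  b b b b b B B A   (applied B -> b)
  Step 13: b b b b b B B A  =>  b b b b b b B A   (applied B -> b)
  Step 14: b b b b b b B A  =>  b b b b b b b A   (applied B -> b)
  Step 15: b b b b b b b A  =>  b b b b b b b a   (applied A -> a)
Final yield: b b b b b b b a
Total rewrite steps: 15

15


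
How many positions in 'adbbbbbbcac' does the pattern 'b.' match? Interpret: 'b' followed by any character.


Pattern: b. means 'b' followed by any character.
Scanning 'adbbbbbbcac' position-by-position:
  Pos 0: window 'ad' -> no
  Pos 1: window 'db' -> no
  Pos 2: window 'bb' -> MATCH
  Pos 3: window 'bb' -> MATCH
  Pos 4: window 'bb' -> MATCH
  Pos 5: window 'bb' -> MATCH
  Pos 6: window 'bb' -> MATCH
  Pos 7: window 'bc' -> MATCH
  Pos 8: window 'ca' -> no
  Pos 9: window 'ac' -> no
  Pos 10: window 'c' -> no
Total matches: 6

6


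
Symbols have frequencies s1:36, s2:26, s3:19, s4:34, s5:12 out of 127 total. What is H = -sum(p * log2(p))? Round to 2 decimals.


Computing entropy H = -sum(p_i * log2(p_i)):
  s1: p = 36/127 = 0.2835, -p*log2(p) = 0.5156
  s2: p = 26/127 = 0.2047, -p*log2(p) = 0.4685
  s3: p = 19/127 = 0.1496, -p*log2(p) = 0.4100
  s4: p = 34/127 = 0.2677, -p*log2(p) = 0.5090
  s5: p = 12/127 = 0.0945, -p*log2(p) = 0.3216
H = sum of terms = 2.2247
Rounded to 2 decimals: 2.22

2.22
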